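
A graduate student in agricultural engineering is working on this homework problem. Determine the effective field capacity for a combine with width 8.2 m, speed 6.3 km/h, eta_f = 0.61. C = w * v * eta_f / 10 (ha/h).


C = w * v * eta_f / 10
  = 8.2 * 6.3 * 0.61 / 10
  = 31.51 / 10
  = 3.15 ha/h


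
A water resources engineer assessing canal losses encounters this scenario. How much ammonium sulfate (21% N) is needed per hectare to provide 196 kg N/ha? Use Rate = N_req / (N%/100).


Rate = N_required / (N_content / 100)
     = 196 / (21 / 100)
     = 196 / 0.21
     = 933.33 kg/ha


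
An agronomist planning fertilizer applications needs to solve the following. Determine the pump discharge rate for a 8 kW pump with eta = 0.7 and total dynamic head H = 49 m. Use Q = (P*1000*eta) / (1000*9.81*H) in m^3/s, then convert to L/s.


Q = (P * 1000 * eta) / (rho * g * H)
  = (8 * 1000 * 0.7) / (1000 * 9.81 * 49)
  = 5600 / 480690
  = 0.01165 m^3/s = 11.65 L/s


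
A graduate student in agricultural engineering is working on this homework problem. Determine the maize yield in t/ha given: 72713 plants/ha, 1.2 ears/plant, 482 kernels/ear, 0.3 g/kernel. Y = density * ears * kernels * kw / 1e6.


Y = density * ears * kernels * kw
  = 72713 * 1.2 * 482 * 0.3 g/ha
  = 12617159.76 g/ha
  = 12617.16 kg/ha = 12.62 t/ha


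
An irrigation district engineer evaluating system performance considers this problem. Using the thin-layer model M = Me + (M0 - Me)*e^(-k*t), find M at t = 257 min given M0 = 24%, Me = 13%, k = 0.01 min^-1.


M = Me + (M0 - Me) * e^(-k*t)
  = 13 + (24 - 13) * e^(-0.01*257)
  = 13 + 11 * e^(-2.570)
  = 13 + 11 * 0.07654
  = 13 + 0.8419
  = 13.84%


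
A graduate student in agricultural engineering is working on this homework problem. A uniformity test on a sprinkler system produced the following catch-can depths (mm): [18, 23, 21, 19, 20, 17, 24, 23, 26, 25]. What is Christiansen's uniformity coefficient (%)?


xbar = 216 / 10 = 21.600
sum|xi - xbar| = 26
CU = 100 * (1 - 26 / (10 * 21.600))
   = 100 * (1 - 0.1204)
   = 87.96%


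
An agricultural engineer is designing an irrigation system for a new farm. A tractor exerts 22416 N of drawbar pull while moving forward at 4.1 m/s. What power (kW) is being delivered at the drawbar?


P = F * v / 1000
  = 22416 * 4.1 / 1000
  = 91905.60 / 1000
  = 91.91 kW


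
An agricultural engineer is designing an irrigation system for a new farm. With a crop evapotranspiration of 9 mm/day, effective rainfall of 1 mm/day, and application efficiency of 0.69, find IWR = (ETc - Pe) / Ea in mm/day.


IWR = (ETc - Pe) / Ea
    = (9 - 1) / 0.69
    = 8 / 0.69
    = 11.59 mm/day


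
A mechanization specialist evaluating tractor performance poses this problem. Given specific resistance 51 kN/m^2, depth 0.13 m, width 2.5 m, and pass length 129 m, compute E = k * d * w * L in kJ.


E = k * d * w * L
  = 51 * 0.13 * 2.5 * 129
  = 2138.18 kJ


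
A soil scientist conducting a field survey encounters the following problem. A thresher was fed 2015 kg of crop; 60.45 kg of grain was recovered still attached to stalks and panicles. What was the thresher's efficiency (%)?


eta = (total - unthreshed) / total * 100
    = (2015 - 60.45) / 2015 * 100
    = 1954.55 / 2015 * 100
    = 97%


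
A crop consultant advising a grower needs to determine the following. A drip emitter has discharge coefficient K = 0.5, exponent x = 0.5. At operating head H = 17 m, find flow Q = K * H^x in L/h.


Q = K * H^x
  = 0.5 * 17^0.5
  = 0.5 * 4.1231
  = 2.06 L/h


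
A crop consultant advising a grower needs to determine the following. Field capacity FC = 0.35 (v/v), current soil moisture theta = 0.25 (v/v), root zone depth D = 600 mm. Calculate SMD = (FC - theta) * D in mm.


SMD = (FC - theta) * D
    = (0.35 - 0.25) * 600
    = 0.100 * 600
    = 60 mm


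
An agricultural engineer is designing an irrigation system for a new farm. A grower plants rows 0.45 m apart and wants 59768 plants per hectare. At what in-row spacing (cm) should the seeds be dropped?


spacing = 10000 / (row_sp * density)
        = 10000 / (0.45 * 59768)
        = 10000 / 26895.60
        = 0.37181 m = 37.18 cm


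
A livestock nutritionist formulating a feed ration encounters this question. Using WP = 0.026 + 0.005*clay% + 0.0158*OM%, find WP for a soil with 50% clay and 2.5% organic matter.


WP = 0.026 + 0.005*50 + 0.0158*2.5
   = 0.026 + 0.2500 + 0.0395
   = 0.3155


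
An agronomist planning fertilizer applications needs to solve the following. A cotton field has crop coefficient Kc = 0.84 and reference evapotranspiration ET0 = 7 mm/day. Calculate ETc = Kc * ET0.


ETc = Kc * ET0
    = 0.84 * 7
    = 5.88 mm/day


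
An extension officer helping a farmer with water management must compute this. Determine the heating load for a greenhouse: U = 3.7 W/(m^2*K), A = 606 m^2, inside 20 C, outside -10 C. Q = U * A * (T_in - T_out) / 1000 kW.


dT = 20 - (-10) = 30 K
Q = U * A * dT
  = 3.7 * 606 * 30
  = 67266 W = 67.27 kW


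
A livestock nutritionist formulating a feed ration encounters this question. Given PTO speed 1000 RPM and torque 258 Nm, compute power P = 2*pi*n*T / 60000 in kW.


P = 2*pi*n*T / 60000
  = 2*pi * 1000 * 258 / 60000
  = 1621061.81 / 60000
  = 27.02 kW


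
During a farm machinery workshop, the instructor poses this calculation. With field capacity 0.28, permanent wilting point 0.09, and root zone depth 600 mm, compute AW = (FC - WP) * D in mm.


AW = (FC - WP) * D
   = (0.28 - 0.09) * 600
   = 0.19 * 600
   = 114 mm


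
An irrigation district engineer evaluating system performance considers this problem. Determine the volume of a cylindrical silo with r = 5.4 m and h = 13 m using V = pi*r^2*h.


V = pi * r^2 * h
  = pi * 5.4^2 * 13
  = pi * 29.16 * 13
  = 1190.91 m^3


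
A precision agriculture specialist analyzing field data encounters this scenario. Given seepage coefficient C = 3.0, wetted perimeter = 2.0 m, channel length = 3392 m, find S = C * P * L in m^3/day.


S = C * P * L
  = 3.0 * 2.0 * 3392
  = 20352 m^3/day


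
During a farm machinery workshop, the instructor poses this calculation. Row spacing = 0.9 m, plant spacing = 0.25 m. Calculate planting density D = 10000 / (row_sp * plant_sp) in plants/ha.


D = 10000 / (row_sp * plant_sp)
  = 10000 / (0.9 * 0.25)
  = 10000 / 0.2250
  = 44444.44 plants/ha


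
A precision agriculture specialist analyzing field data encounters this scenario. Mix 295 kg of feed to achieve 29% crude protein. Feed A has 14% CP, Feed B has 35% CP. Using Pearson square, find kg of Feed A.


parts_A = CP_b - target = 35 - 29 = 6
parts_B = target - CP_a = 29 - 14 = 15
total_parts = 6 + 15 = 21
Feed A = 295 * 6 / 21 = 84.29 kg
Feed B = 295 * 15 / 21 = 210.71 kg

84.29 kg


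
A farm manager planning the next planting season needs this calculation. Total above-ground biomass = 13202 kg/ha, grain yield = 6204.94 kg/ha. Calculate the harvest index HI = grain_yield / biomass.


HI = grain_yield / biomass
   = 6204.94 / 13202
   = 0.47


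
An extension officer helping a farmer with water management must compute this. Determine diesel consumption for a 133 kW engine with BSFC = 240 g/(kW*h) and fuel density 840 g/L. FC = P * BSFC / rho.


FC = P * BSFC / rho_fuel
   = 133 * 240 / 840
   = 31920 / 840
   = 38 L/h


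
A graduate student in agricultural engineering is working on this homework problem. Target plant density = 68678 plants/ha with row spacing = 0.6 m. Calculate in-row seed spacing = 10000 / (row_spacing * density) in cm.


spacing = 10000 / (row_sp * density)
        = 10000 / (0.6 * 68678)
        = 10000 / 41206.80
        = 0.24268 m = 24.27 cm


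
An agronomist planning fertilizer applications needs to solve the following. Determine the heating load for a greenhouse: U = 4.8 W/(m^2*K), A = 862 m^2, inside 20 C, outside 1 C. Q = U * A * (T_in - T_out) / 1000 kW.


dT = 20 - (1) = 19 K
Q = U * A * dT
  = 4.8 * 862 * 19
  = 78614.40 W = 78.61 kW


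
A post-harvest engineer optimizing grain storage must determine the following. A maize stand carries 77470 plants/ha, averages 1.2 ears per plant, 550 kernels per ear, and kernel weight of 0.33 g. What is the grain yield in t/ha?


Y = density * ears * kernels * kw
  = 77470 * 1.2 * 550 * 0.33 g/ha
  = 16872966 g/ha
  = 16872.97 kg/ha = 16.87 t/ha


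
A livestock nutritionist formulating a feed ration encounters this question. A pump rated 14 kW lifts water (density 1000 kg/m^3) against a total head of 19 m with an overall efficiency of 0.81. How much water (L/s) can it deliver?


Q = (P * 1000 * eta) / (rho * g * H)
  = (14 * 1000 * 0.81) / (1000 * 9.81 * 19)
  = 11340 / 186390
  = 0.06084 m^3/s = 60.84 L/s


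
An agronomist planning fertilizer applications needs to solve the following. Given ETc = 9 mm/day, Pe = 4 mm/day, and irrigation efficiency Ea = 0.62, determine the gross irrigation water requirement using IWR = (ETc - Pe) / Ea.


IWR = (ETc - Pe) / Ea
    = (9 - 4) / 0.62
    = 5 / 0.62
    = 8.06 mm/day


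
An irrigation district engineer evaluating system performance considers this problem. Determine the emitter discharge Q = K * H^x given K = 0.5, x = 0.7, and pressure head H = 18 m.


Q = K * H^x
  = 0.5 * 18^0.7
  = 0.5 * 7.5629
  = 3.78 L/h


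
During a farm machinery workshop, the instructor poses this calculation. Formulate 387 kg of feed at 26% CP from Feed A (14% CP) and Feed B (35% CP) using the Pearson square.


parts_A = CP_b - target = 35 - 26 = 9
parts_B = target - CP_a = 26 - 14 = 12
total_parts = 9 + 12 = 21
Feed A = 387 * 9 / 21 = 165.86 kg
Feed B = 387 * 12 / 21 = 221.14 kg

165.86 kg


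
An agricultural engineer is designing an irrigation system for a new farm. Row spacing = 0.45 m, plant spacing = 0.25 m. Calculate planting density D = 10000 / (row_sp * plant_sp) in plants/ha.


D = 10000 / (row_sp * plant_sp)
  = 10000 / (0.45 * 0.25)
  = 10000 / 0.1125
  = 88888.89 plants/ha


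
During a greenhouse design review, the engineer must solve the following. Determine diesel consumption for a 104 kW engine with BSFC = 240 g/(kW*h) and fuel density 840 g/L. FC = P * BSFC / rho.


FC = P * BSFC / rho_fuel
   = 104 * 240 / 840
   = 24960 / 840
   = 29.71 L/h


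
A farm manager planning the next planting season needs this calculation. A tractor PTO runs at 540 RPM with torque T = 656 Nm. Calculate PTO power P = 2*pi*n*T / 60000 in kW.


P = 2*pi*n*T / 60000
  = 2*pi * 540 * 656 / 60000
  = 2225755.56 / 60000
  = 37.10 kW


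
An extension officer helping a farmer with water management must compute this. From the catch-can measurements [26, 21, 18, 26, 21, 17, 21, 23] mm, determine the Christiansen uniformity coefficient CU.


xbar = 173 / 8 = 21.625
sum|xi - xbar| = 20.250
CU = 100 * (1 - 20.250 / (8 * 21.625))
   = 100 * (1 - 0.1171)
   = 88.29%


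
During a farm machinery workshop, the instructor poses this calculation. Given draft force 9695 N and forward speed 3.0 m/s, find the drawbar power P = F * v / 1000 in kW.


P = F * v / 1000
  = 9695 * 3.0 / 1000
  = 29085 / 1000
  = 29.09 kW


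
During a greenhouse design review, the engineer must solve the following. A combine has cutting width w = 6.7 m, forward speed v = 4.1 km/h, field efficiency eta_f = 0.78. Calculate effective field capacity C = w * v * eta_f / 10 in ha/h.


C = w * v * eta_f / 10
  = 6.7 * 4.1 * 0.78 / 10
  = 21.43 / 10
  = 2.14 ha/h


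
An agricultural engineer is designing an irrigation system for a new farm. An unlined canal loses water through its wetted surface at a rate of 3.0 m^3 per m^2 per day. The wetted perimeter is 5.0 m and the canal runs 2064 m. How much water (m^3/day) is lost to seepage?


S = C * P * L
  = 3.0 * 5.0 * 2064
  = 30960 m^3/day


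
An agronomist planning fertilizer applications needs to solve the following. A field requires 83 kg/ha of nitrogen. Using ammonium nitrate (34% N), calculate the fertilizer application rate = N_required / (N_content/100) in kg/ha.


Rate = N_required / (N_content / 100)
     = 83 / (34 / 100)
     = 83 / 0.34
     = 244.12 kg/ha


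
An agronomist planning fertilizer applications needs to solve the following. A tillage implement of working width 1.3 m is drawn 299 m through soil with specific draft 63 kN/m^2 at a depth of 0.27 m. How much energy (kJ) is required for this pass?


E = k * d * w * L
  = 63 * 0.27 * 1.3 * 299
  = 6611.79 kJ


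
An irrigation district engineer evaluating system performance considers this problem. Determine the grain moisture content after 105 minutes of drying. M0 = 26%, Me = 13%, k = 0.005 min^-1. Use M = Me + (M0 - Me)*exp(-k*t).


M = Me + (M0 - Me) * e^(-k*t)
  = 13 + (26 - 13) * e^(-0.005*105)
  = 13 + 13 * e^(-0.525)
  = 13 + 13 * 0.59156
  = 13 + 7.6902
  = 20.69%


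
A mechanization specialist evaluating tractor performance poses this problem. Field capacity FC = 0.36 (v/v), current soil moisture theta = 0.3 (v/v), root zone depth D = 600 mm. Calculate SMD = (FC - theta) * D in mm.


SMD = (FC - theta) * D
    = (0.36 - 0.3) * 600
    = 0.060 * 600
    = 36 mm


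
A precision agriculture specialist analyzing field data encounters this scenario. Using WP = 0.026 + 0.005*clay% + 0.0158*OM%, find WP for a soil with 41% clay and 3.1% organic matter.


WP = 0.026 + 0.005*41 + 0.0158*3.1
   = 0.026 + 0.2050 + 0.0490
   = 0.2800


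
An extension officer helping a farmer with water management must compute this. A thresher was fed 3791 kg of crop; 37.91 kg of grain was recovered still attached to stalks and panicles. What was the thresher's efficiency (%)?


eta = (total - unthreshed) / total * 100
    = (3791 - 37.91) / 3791 * 100
    = 3753.09 / 3791 * 100
    = 99%


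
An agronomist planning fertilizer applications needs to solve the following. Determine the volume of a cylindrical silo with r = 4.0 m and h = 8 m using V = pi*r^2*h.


V = pi * r^2 * h
  = pi * 4.0^2 * 8
  = pi * 16 * 8
  = 402.12 m^3


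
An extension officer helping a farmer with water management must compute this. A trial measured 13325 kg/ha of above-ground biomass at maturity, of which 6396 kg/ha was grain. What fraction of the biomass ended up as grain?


HI = grain_yield / biomass
   = 6396 / 13325
   = 0.48


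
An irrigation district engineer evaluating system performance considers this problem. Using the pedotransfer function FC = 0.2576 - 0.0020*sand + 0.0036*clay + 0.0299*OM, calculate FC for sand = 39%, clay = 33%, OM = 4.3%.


FC = 0.2576 - 0.0020*39 + 0.0036*33 + 0.0299*4.3
   = 0.2576 - 0.0780 + 0.1188 + 0.1286
   = 0.4270


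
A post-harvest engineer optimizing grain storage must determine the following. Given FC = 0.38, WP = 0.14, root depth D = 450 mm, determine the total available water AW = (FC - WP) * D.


AW = (FC - WP) * D
   = (0.38 - 0.14) * 450
   = 0.24 * 450
   = 108 mm


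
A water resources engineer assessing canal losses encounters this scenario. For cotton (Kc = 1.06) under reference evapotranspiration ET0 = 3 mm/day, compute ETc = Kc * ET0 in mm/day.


ETc = Kc * ET0
    = 1.06 * 3
    = 3.18 mm/day


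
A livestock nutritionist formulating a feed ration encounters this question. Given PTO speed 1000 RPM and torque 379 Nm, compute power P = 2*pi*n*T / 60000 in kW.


P = 2*pi*n*T / 60000
  = 2*pi * 1000 * 379 / 60000
  = 2381327.23 / 60000
  = 39.69 kW


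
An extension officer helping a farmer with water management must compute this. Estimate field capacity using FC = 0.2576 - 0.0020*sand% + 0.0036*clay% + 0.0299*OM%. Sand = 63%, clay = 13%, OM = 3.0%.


FC = 0.2576 - 0.0020*63 + 0.0036*13 + 0.0299*3.0
   = 0.2576 - 0.1260 + 0.0468 + 0.0897
   = 0.2681


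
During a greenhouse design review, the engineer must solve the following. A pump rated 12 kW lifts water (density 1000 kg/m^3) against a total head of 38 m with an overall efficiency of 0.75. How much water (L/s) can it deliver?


Q = (P * 1000 * eta) / (rho * g * H)
  = (12 * 1000 * 0.75) / (1000 * 9.81 * 38)
  = 9000 / 372780
  = 0.02414 m^3/s = 24.14 L/s


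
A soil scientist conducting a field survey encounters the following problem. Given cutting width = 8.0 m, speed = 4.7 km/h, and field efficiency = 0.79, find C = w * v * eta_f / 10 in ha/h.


C = w * v * eta_f / 10
  = 8.0 * 4.7 * 0.79 / 10
  = 29.70 / 10
  = 2.97 ha/h


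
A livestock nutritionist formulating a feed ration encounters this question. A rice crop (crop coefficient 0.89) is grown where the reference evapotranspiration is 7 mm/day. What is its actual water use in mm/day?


ETc = Kc * ET0
    = 0.89 * 7
    = 6.23 mm/day


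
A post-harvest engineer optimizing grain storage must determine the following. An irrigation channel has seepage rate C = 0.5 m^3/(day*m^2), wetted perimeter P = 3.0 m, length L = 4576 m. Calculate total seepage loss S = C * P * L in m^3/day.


S = C * P * L
  = 0.5 * 3.0 * 4576
  = 6864 m^3/day


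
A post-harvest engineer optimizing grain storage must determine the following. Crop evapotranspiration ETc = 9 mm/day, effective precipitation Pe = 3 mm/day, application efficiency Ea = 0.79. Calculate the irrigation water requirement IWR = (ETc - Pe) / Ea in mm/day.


IWR = (ETc - Pe) / Ea
    = (9 - 3) / 0.79
    = 6 / 0.79
    = 7.59 mm/day


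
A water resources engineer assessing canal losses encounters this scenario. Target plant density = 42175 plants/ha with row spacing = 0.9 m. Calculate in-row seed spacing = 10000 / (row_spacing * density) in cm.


spacing = 10000 / (row_sp * density)
        = 10000 / (0.9 * 42175)
        = 10000 / 37957.50
        = 0.26345 m = 26.35 cm


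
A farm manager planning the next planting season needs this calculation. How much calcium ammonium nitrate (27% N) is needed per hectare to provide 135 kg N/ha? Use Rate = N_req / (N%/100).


Rate = N_required / (N_content / 100)
     = 135 / (27 / 100)
     = 135 / 0.27
     = 500 kg/ha


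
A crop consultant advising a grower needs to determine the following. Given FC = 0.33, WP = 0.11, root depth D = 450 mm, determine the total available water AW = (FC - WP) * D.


AW = (FC - WP) * D
   = (0.33 - 0.11) * 450
   = 0.22 * 450
   = 99 mm


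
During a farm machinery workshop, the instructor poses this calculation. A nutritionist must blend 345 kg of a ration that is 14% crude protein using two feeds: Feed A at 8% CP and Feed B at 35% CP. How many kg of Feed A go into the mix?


parts_A = CP_b - target = 35 - 14 = 21
parts_B = target - CP_a = 14 - 8 = 6
total_parts = 21 + 6 = 27
Feed A = 345 * 21 / 27 = 268.33 kg
Feed B = 345 * 6 / 27 = 76.67 kg

268.33 kg


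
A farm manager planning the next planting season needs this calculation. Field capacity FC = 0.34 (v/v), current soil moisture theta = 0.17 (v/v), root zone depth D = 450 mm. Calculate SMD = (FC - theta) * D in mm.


SMD = (FC - theta) * D
    = (0.34 - 0.17) * 450
    = 0.170 * 450
    = 76.50 mm


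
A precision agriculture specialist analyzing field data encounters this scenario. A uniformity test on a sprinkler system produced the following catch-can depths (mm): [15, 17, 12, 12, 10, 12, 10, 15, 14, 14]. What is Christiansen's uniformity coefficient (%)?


xbar = 131 / 10 = 13.100
sum|xi - xbar| = 19
CU = 100 * (1 - 19 / (10 * 13.100))
   = 100 * (1 - 0.1450)
   = 85.50%


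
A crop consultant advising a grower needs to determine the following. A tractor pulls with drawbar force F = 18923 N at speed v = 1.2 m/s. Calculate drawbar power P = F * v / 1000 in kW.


P = F * v / 1000
  = 18923 * 1.2 / 1000
  = 22707.60 / 1000
  = 22.71 kW


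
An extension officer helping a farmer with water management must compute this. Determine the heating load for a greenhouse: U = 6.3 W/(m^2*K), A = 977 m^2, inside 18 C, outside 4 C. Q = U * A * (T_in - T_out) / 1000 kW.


dT = 18 - (4) = 14 K
Q = U * A * dT
  = 6.3 * 977 * 14
  = 86171.40 W = 86.17 kW


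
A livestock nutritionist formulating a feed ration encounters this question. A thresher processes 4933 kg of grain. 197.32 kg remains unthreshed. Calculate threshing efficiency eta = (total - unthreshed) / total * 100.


eta = (total - unthreshed) / total * 100
    = (4933 - 197.32) / 4933 * 100
    = 4735.68 / 4933 * 100
    = 96%


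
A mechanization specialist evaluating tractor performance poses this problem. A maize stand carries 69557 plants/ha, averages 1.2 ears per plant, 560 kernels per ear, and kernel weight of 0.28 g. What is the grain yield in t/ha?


Y = density * ears * kernels * kw
  = 69557 * 1.2 * 560 * 0.28 g/ha
  = 13087845.12 g/ha
  = 13087.85 kg/ha = 13.09 t/ha


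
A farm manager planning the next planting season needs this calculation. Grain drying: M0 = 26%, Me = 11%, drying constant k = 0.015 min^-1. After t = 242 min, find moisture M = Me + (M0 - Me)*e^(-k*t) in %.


M = Me + (M0 - Me) * e^(-k*t)
  = 11 + (26 - 11) * e^(-0.015*242)
  = 11 + 15 * e^(-3.630)
  = 11 + 15 * 0.02652
  = 11 + 0.3977
  = 11.40%


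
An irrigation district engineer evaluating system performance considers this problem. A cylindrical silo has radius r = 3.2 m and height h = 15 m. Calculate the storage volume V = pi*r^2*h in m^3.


V = pi * r^2 * h
  = pi * 3.2^2 * 15
  = pi * 10.24 * 15
  = 482.55 m^3


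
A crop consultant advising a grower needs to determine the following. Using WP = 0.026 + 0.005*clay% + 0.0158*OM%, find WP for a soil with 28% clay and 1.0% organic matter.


WP = 0.026 + 0.005*28 + 0.0158*1.0
   = 0.026 + 0.1400 + 0.0158
   = 0.1818


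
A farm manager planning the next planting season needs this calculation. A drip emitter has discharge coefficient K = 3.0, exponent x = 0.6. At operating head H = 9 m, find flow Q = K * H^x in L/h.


Q = K * H^x
  = 3.0 * 9^0.6
  = 3.0 * 3.7372
  = 11.21 L/h


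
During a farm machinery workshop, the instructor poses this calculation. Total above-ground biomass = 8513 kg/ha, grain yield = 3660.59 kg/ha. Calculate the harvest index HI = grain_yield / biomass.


HI = grain_yield / biomass
   = 3660.59 / 8513
   = 0.43


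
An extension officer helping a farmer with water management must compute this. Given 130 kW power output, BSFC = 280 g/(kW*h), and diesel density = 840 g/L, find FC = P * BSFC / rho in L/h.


FC = P * BSFC / rho_fuel
   = 130 * 280 / 840
   = 36400 / 840
   = 43.33 L/h


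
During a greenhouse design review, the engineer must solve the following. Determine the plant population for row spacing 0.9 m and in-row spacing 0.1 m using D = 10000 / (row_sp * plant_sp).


D = 10000 / (row_sp * plant_sp)
  = 10000 / (0.9 * 0.1)
  = 10000 / 0.0900
  = 111111.11 plants/ha


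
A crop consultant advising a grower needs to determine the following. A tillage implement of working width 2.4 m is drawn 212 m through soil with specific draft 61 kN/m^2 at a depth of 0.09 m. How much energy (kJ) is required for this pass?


E = k * d * w * L
  = 61 * 0.09 * 2.4 * 212
  = 2793.31 kJ


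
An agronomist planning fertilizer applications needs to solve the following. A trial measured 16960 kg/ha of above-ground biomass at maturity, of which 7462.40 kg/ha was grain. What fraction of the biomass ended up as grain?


HI = grain_yield / biomass
   = 7462.40 / 16960
   = 0.44


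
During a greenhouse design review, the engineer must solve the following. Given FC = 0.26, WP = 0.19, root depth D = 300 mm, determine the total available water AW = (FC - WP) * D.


AW = (FC - WP) * D
   = (0.26 - 0.19) * 300
   = 0.07 * 300
   = 21 mm


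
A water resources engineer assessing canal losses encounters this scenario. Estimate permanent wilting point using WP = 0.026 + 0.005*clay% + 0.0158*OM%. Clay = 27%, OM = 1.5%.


WP = 0.026 + 0.005*27 + 0.0158*1.5
   = 0.026 + 0.1350 + 0.0237
   = 0.1847


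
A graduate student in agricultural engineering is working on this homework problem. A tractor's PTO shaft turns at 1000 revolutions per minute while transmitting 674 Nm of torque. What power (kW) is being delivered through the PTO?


P = 2*pi*n*T / 60000
  = 2*pi * 1000 * 674 / 60000
  = 4234866.90 / 60000
  = 70.58 kW


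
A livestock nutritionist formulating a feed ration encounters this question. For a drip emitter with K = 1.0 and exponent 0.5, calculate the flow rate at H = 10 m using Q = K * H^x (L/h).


Q = K * H^x
  = 1.0 * 10^0.5
  = 1.0 * 3.1623
  = 3.16 L/h


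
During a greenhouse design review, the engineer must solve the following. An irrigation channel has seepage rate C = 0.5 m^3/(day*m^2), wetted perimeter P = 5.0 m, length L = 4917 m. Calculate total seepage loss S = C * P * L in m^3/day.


S = C * P * L
  = 0.5 * 5.0 * 4917
  = 12292.50 m^3/day


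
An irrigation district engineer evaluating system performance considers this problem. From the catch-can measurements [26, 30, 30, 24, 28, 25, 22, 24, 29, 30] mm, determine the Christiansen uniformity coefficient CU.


xbar = 268 / 10 = 26.800
sum|xi - xbar| = 26
CU = 100 * (1 - 26 / (10 * 26.800))
   = 100 * (1 - 0.0970)
   = 90.30%


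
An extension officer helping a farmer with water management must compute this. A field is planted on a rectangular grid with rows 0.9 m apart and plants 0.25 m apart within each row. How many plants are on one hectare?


D = 10000 / (row_sp * plant_sp)
  = 10000 / (0.9 * 0.25)
  = 10000 / 0.2250
  = 44444.44 plants/ha


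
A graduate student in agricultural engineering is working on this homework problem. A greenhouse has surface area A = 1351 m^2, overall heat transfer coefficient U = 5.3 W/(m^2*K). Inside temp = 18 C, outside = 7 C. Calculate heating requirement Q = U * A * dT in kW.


dT = 18 - (7) = 11 K
Q = U * A * dT
  = 5.3 * 1351 * 11
  = 78763.30 W = 78.76 kW


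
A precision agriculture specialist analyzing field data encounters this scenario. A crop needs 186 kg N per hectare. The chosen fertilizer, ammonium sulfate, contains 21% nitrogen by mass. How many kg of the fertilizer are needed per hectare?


Rate = N_required / (N_content / 100)
     = 186 / (21 / 100)
     = 186 / 0.21
     = 885.71 kg/ha


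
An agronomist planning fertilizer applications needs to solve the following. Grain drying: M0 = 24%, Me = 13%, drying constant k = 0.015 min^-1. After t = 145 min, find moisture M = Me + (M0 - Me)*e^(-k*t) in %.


M = Me + (M0 - Me) * e^(-k*t)
  = 13 + (24 - 13) * e^(-0.015*145)
  = 13 + 11 * e^(-2.175)
  = 13 + 11 * 0.11361
  = 13 + 1.2497
  = 14.25%


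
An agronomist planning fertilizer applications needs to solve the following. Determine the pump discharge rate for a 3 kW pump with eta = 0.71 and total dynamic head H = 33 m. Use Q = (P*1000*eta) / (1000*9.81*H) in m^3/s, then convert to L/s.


Q = (P * 1000 * eta) / (rho * g * H)
  = (3 * 1000 * 0.71) / (1000 * 9.81 * 33)
  = 2130 / 323730
  = 0.00658 m^3/s = 6.58 L/s


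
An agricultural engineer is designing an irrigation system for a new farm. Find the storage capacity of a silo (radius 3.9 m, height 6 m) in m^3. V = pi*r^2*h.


V = pi * r^2 * h
  = pi * 3.9^2 * 6
  = pi * 15.21 * 6
  = 286.70 m^3


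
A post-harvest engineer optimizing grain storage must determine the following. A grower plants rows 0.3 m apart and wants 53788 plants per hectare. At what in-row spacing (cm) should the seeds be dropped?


spacing = 10000 / (row_sp * density)
        = 10000 / (0.3 * 53788)
        = 10000 / 16136.40
        = 0.61972 m = 61.97 cm


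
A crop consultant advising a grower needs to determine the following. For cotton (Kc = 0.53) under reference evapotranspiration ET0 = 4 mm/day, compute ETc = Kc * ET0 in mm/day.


ETc = Kc * ET0
    = 0.53 * 4
    = 2.12 mm/day


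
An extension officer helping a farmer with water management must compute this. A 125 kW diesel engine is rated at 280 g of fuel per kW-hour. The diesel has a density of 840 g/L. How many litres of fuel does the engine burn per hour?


FC = P * BSFC / rho_fuel
   = 125 * 280 / 840
   = 35000 / 840
   = 41.67 L/h


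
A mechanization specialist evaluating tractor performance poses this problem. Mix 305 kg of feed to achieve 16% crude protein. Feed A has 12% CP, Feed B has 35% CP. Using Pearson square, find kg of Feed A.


parts_A = CP_b - target = 35 - 16 = 19
parts_B = target - CP_a = 16 - 12 = 4
total_parts = 19 + 4 = 23
Feed A = 305 * 19 / 23 = 251.96 kg
Feed B = 305 * 4 / 23 = 53.04 kg

251.96 kg


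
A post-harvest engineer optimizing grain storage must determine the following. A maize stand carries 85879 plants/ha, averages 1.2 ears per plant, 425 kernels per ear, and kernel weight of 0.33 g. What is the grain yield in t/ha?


Y = density * ears * kernels * kw
  = 85879 * 1.2 * 425 * 0.33 g/ha
  = 14453435.70 g/ha
  = 14453.44 kg/ha = 14.45 t/ha


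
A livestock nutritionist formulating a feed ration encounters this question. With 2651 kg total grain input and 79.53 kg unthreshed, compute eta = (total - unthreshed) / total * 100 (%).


eta = (total - unthreshed) / total * 100
    = (2651 - 79.53) / 2651 * 100
    = 2571.47 / 2651 * 100
    = 97%


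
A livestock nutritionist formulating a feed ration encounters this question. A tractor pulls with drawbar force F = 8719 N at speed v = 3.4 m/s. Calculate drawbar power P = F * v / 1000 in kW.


P = F * v / 1000
  = 8719 * 3.4 / 1000
  = 29644.60 / 1000
  = 29.64 kW


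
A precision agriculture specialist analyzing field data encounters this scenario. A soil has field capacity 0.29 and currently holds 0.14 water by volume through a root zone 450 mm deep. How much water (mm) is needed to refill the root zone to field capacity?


SMD = (FC - theta) * D
    = (0.29 - 0.14) * 450
    = 0.150 * 450
    = 67.50 mm


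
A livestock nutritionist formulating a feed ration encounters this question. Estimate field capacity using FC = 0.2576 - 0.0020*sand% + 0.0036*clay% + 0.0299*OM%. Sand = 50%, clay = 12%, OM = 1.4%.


FC = 0.2576 - 0.0020*50 + 0.0036*12 + 0.0299*1.4
   = 0.2576 - 0.1000 + 0.0432 + 0.0419
   = 0.2427


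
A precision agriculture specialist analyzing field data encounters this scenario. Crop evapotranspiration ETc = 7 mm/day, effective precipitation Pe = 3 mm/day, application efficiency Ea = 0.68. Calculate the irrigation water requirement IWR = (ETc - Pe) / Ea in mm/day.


IWR = (ETc - Pe) / Ea
    = (7 - 3) / 0.68
    = 4 / 0.68
    = 5.88 mm/day


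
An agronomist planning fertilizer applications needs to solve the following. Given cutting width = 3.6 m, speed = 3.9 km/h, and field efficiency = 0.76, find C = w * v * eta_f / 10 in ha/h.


C = w * v * eta_f / 10
  = 3.6 * 3.9 * 0.76 / 10
  = 10.67 / 10
  = 1.07 ha/h


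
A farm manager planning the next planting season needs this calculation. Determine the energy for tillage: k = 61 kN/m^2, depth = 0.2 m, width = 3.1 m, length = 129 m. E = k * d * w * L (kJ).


E = k * d * w * L
  = 61 * 0.2 * 3.1 * 129
  = 4878.78 kJ


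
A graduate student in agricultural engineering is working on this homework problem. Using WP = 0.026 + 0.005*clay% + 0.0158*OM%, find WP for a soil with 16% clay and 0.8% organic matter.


WP = 0.026 + 0.005*16 + 0.0158*0.8
   = 0.026 + 0.0800 + 0.0126
   = 0.1186


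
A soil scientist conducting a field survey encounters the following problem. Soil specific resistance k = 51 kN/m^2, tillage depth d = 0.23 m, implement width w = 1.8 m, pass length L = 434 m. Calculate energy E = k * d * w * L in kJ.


E = k * d * w * L
  = 51 * 0.23 * 1.8 * 434
  = 9163.48 kJ


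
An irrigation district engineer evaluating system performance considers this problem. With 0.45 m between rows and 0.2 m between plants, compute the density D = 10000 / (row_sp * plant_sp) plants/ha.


D = 10000 / (row_sp * plant_sp)
  = 10000 / (0.45 * 0.2)
  = 10000 / 0.0900
  = 111111.11 plants/ha


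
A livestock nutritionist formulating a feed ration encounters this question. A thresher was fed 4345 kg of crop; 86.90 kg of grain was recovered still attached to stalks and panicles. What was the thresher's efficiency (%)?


eta = (total - unthreshed) / total * 100
    = (4345 - 86.90) / 4345 * 100
    = 4258.10 / 4345 * 100
    = 98%


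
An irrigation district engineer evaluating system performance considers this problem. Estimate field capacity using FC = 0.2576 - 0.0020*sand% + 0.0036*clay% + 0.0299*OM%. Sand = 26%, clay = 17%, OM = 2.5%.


FC = 0.2576 - 0.0020*26 + 0.0036*17 + 0.0299*2.5
   = 0.2576 - 0.0520 + 0.0612 + 0.0748
   = 0.3416


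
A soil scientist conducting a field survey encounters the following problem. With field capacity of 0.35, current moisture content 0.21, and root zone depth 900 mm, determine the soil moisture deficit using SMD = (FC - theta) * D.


SMD = (FC - theta) * D
    = (0.35 - 0.21) * 900
    = 0.140 * 900
    = 126 mm


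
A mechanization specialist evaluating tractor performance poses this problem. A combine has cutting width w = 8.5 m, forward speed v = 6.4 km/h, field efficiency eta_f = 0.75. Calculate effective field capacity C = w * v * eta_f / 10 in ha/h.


C = w * v * eta_f / 10
  = 8.5 * 6.4 * 0.75 / 10
  = 40.80 / 10
  = 4.08 ha/h


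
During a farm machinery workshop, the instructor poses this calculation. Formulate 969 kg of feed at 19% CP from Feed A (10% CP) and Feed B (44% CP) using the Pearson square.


parts_A = CP_b - target = 44 - 19 = 25
parts_B = target - CP_a = 19 - 10 = 9
total_parts = 25 + 9 = 34
Feed A = 969 * 25 / 34 = 712.50 kg
Feed B = 969 * 9 / 34 = 256.50 kg

712.50 kg


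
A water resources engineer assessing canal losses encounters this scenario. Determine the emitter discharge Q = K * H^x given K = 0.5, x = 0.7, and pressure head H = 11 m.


Q = K * H^x
  = 0.5 * 11^0.7
  = 0.5 * 5.3577
  = 2.68 L/h


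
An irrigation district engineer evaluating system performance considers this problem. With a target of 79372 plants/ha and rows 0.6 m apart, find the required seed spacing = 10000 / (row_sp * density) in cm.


spacing = 10000 / (row_sp * density)
        = 10000 / (0.6 * 79372)
        = 10000 / 47623.20
        = 0.20998 m = 21.00 cm


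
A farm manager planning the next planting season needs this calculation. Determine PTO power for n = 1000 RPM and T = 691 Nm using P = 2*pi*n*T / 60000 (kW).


P = 2*pi*n*T / 60000
  = 2*pi * 1000 * 691 / 60000
  = 4341681.05 / 60000
  = 72.36 kW


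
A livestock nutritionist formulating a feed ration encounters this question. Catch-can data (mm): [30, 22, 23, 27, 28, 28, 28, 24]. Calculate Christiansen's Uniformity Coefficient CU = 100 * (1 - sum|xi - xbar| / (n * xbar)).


xbar = 210 / 8 = 26.250
sum|xi - xbar| = 19.500
CU = 100 * (1 - 19.500 / (8 * 26.250))
   = 100 * (1 - 0.0929)
   = 90.71%


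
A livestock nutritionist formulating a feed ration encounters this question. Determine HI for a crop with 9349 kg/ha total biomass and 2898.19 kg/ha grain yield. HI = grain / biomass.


HI = grain_yield / biomass
   = 2898.19 / 9349
   = 0.31


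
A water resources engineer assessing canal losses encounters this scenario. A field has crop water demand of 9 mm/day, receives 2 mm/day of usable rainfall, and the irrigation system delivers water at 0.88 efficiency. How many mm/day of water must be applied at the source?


IWR = (ETc - Pe) / Ea
    = (9 - 2) / 0.88
    = 7 / 0.88
    = 7.95 mm/day


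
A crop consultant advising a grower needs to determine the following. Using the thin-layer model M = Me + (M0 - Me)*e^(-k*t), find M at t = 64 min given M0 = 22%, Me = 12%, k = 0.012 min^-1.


M = Me + (M0 - Me) * e^(-k*t)
  = 12 + (22 - 12) * e^(-0.012*64)
  = 12 + 10 * e^(-0.768)
  = 12 + 10 * 0.46394
  = 12 + 4.6394
  = 16.64%


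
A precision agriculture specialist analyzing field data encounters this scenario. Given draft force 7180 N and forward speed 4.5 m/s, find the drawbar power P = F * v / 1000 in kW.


P = F * v / 1000
  = 7180 * 4.5 / 1000
  = 32310 / 1000
  = 32.31 kW


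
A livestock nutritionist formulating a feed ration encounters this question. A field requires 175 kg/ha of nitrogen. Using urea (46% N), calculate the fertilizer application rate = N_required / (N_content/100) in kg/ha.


Rate = N_required / (N_content / 100)
     = 175 / (46 / 100)
     = 175 / 0.46
     = 380.43 kg/ha


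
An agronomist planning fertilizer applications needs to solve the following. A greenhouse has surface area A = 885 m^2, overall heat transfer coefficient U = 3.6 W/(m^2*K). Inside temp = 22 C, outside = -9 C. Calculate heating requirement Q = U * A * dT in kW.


dT = 22 - (-9) = 31 K
Q = U * A * dT
  = 3.6 * 885 * 31
  = 98766 W = 98.77 kW


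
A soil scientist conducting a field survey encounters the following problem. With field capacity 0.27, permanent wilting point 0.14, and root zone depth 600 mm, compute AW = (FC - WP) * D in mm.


AW = (FC - WP) * D
   = (0.27 - 0.14) * 600
   = 0.13 * 600
   = 78 mm


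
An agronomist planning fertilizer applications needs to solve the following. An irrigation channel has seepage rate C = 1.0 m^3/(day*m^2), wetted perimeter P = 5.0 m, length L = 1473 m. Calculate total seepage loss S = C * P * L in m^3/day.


S = C * P * L
  = 1.0 * 5.0 * 1473
  = 7365 m^3/day


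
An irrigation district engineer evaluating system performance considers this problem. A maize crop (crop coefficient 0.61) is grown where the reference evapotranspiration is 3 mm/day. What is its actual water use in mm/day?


ETc = Kc * ET0
    = 0.61 * 3
    = 1.83 mm/day


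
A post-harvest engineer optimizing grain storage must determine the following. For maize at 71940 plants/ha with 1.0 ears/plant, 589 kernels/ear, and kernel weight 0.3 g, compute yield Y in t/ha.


Y = density * ears * kernels * kw
  = 71940 * 1.0 * 589 * 0.3 g/ha
  = 12711798 g/ha
  = 12711.80 kg/ha = 12.71 t/ha


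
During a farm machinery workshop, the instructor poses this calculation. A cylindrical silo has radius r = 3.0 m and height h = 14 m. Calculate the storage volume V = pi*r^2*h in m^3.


V = pi * r^2 * h
  = pi * 3.0^2 * 14
  = pi * 9 * 14
  = 395.84 m^3


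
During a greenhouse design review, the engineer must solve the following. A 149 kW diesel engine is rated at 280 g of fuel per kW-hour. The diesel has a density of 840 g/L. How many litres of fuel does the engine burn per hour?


FC = P * BSFC / rho_fuel
   = 149 * 280 / 840
   = 41720 / 840
   = 49.67 L/h


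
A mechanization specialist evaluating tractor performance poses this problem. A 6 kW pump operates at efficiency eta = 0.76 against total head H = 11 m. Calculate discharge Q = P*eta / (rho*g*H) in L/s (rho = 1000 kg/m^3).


Q = (P * 1000 * eta) / (rho * g * H)
  = (6 * 1000 * 0.76) / (1000 * 9.81 * 11)
  = 4560 / 107910
  = 0.04226 m^3/s = 42.26 L/s


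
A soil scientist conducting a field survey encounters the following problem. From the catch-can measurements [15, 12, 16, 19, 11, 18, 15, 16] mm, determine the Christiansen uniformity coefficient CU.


xbar = 122 / 8 = 15.250
sum|xi - xbar| = 16
CU = 100 * (1 - 16 / (8 * 15.250))
   = 100 * (1 - 0.1311)
   = 86.89%


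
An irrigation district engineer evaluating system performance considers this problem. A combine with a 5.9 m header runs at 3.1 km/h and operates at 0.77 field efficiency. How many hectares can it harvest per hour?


C = w * v * eta_f / 10
  = 5.9 * 3.1 * 0.77 / 10
  = 14.08 / 10
  = 1.41 ha/h


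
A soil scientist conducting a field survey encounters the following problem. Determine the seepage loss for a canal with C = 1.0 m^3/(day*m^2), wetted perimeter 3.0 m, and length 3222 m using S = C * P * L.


S = C * P * L
  = 1.0 * 3.0 * 3222
  = 9666 m^3/day


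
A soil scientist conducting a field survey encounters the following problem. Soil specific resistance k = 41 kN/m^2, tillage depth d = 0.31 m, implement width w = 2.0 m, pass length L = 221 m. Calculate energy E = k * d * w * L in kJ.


E = k * d * w * L
  = 41 * 0.31 * 2.0 * 221
  = 5617.82 kJ
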